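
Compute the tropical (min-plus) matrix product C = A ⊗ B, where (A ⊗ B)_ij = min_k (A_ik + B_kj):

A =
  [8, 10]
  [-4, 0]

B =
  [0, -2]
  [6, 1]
A ⊗ B =
  [8, 6]
  [-4, -6]

Apply the min-plus product entry-by-entry:
  C[0][0] = min over k of (A[0][0] + B[0][0] = 8 + 0 = 8, A[0][1] + B[1][0] = 10 + 6 = 16) = 8 (attained at k = 0)
  C[0][1] = min over k of (A[0][0] + B[0][1] = 8 + -2 = 6, A[0][1] + B[1][1] = 10 + 1 = 11) = 6 (attained at k = 0)
  C[1][0] = min over k of (A[1][0] + B[0][0] = -4 + 0 = -4, A[1][1] + B[1][0] = 0 + 6 = 6) = -4 (attained at k = 0)
  C[1][1] = min over k of (A[1][0] + B[0][1] = -4 + -2 = -6, A[1][1] + B[1][1] = 0 + 1 = 1) = -6 (attained at k = 0)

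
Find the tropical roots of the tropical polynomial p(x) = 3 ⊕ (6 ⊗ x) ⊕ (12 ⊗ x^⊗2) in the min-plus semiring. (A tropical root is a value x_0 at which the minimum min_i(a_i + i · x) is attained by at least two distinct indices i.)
Roots: {-6, -3}

Each tropical root is a break point of the lower envelope of the lines y = a_i + i · x (there are 3 lines, with slopes 0, 1, ..., 2). Only the lines that attain the minimum somewhere contribute to roots; other lines are dominated. Here the surviving (envelope) indices are i = 2, i = 1, i = 0.
Intersections between consecutive envelope lines give the roots: for adjacent envelope indices i < j the intersection is x = (a_i − a_j) / (j − i). Reading off the sorted break points: {-6, -3}.
Verification: at each break x_0, at least two indices attain the minimum of min_i(a_i + i · x_0).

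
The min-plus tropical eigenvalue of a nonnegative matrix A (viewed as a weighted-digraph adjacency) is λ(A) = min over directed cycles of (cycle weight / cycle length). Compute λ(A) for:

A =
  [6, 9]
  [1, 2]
λ(A) = 2

Enumerate directed cycles and compute their means (weight / length). Sample:
  cycle 0 → 0: weight = 6, length = 1, mean = 6/1 ≈ 6.000
  cycle 1 → 1: weight = 2, length = 1, mean = 2/1 ≈ 2.000
  cycle 0 → 1 → 0: weight = 10, length = 2, mean = 10/2 ≈ 5.000
  cycle 1 → 0 → 1: weight = 10, length = 2, mean = 10/2 ≈ 5.000
Minimum mean = 2.000, attained e.g. along the cycle 1 → 1 with weight 2 and length 1. So λ(A) = 2/1 = 2.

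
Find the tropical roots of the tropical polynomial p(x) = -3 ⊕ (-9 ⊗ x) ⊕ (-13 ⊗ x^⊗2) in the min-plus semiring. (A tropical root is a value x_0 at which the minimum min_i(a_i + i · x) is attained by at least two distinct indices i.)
Roots: {4, 6}

Each tropical root is a break point of the lower envelope of the lines y = a_i + i · x (there are 3 lines, with slopes 0, 1, ..., 2). Only the lines that attain the minimum somewhere contribute to roots; other lines are dominated. Here the surviving (envelope) indices are i = 2, i = 1, i = 0.
Intersections between consecutive envelope lines give the roots: for adjacent envelope indices i < j the intersection is x = (a_i − a_j) / (j − i). Reading off the sorted break points: {4, 6}.
Verification: at each break x_0, at least two indices attain the minimum of min_i(a_i + i · x_0).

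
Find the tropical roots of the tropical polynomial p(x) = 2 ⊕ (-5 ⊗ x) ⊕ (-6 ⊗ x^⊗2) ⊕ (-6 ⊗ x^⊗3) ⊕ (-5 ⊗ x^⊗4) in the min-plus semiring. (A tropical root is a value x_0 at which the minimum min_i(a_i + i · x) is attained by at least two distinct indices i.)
Roots: {-1, 0, 1, 7}

Each tropical root is a break point of the lower envelope of the lines y = a_i + i · x (there are 5 lines, with slopes 0, 1, ..., 4). Only the lines that attain the minimum somewhere contribute to roots; other lines are dominated. Here the surviving (envelope) indices are i = 4, i = 3, i = 2, i = 1, i = 0.
Intersections between consecutive envelope lines give the roots: for adjacent envelope indices i < j the intersection is x = (a_i − a_j) / (j − i). Reading off the sorted break points: {-1, 0, 1, 7}.
Verification: at each break x_0, at least two indices attain the minimum of min_i(a_i + i · x_0).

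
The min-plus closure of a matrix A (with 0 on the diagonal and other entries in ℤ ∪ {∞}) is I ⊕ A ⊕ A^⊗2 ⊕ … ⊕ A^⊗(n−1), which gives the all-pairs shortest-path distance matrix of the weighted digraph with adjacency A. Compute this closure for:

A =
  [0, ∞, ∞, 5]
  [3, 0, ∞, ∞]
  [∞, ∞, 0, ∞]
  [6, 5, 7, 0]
Closure =
  [0, 10, 12, 5]
  [3, 0, 15, 8]
  [∞, ∞, 0, ∞]
  [6, 5, 7, 0]

This is the Floyd-Warshall all-pairs shortest-path computation. For each intermediate vertex k = 0, 1, …, 3, update dist[i][j] ← min(dist[i][j], dist[i][k] + dist[k][j]). The final matrix gives, for each (i, j), the minimum total weight of any directed path from i to j (possibly empty when i = j).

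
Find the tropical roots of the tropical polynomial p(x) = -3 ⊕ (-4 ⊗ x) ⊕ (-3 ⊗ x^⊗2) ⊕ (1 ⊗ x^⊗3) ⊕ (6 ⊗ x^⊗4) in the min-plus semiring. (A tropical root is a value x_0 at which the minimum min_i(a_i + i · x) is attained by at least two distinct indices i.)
Roots: {-5, -4, -1, 1}

Each tropical root is a break point of the lower envelope of the lines y = a_i + i · x (there are 5 lines, with slopes 0, 1, ..., 4). Only the lines that attain the minimum somewhere contribute to roots; other lines are dominated. Here the surviving (envelope) indices are i = 4, i = 3, i = 2, i = 1, i = 0.
Intersections between consecutive envelope lines give the roots: for adjacent envelope indices i < j the intersection is x = (a_i − a_j) / (j − i). Reading off the sorted break points: {-5, -4, -1, 1}.
Verification: at each break x_0, at least two indices attain the minimum of min_i(a_i + i · x_0).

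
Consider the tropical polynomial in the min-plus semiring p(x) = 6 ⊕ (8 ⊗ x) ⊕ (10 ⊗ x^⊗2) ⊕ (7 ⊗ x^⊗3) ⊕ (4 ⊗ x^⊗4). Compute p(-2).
p(-2) = -4

A tropical monomial a ⊗ x^⊗i evaluates to a + i · x. Evaluating each term at x = -2:
  Term 0 contributes 6 + 0 · -2 = 6
  Term 1 contributes 8 + 1 · -2 = 6
  Term 2 contributes 10 + 2 · -2 = 6
  Term 3 contributes 7 + 3 · -2 = 1
  Term 4 contributes 4 + 4 · -2 = -4
p(-2) = ⊕ of these = min[6, 6, 6, 1, -4] = -4.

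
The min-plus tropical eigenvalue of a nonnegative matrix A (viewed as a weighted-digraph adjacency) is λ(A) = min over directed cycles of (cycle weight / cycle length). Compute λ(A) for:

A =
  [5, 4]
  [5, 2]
λ(A) = 2

Enumerate directed cycles and compute their means (weight / length). Sample:
  cycle 0 → 0: weight = 5, length = 1, mean = 5/1 ≈ 5.000
  cycle 1 → 1: weight = 2, length = 1, mean = 2/1 ≈ 2.000
  cycle 0 → 1 → 0: weight = 9, length = 2, mean = 9/2 ≈ 4.500
  cycle 1 → 0 → 1: weight = 9, length = 2, mean = 9/2 ≈ 4.500
Minimum mean = 2.000, attained e.g. along the cycle 1 → 1 with weight 2 and length 1. So λ(A) = 2/1 = 2.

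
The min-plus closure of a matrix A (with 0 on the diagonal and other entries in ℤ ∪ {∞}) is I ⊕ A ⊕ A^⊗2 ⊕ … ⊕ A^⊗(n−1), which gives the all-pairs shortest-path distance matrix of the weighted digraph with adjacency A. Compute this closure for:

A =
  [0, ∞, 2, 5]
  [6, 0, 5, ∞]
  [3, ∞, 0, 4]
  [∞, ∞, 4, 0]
Closure =
  [0, ∞, 2, 5]
  [6, 0, 5, 9]
  [3, ∞, 0, 4]
  [7, ∞, 4, 0]

This is the Floyd-Warshall all-pairs shortest-path computation. For each intermediate vertex k = 0, 1, …, 3, update dist[i][j] ← min(dist[i][j], dist[i][k] + dist[k][j]). The final matrix gives, for each (i, j), the minimum total weight of any directed path from i to j (possibly empty when i = j).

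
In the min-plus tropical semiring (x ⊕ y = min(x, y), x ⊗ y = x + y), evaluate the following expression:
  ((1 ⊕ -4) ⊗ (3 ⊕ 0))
((1 ⊕ -4) ⊗ (3 ⊕ 0)) = -4

Expand innermost to outermost. Recall ⊕ takes the minimum of its arguments and ⊗ takes their sum. Working out the expression ((1 ⊕ -4) ⊗ (3 ⊕ 0)) gives -4.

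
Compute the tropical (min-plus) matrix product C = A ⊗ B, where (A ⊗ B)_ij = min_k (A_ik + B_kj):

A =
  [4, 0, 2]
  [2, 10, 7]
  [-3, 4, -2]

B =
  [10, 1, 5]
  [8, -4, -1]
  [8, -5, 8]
A ⊗ B =
  [8, -4, -1]
  [12, 2, 7]
  [6, -7, 2]

Apply the min-plus product entry-by-entry:
  C[0][0] = min over k of (A[0][0] + B[0][0] = 4 + 10 = 14, A[0][1] + B[1][0] = 0 + 8 = 8, A[0][2] + B[2][0] = 2 + 8 = 10) = 8 (attained at k = 1)
  C[0][1] = min over k of (A[0][0] + B[0][1] = 4 + 1 = 5, A[0][1] + B[1][1] = 0 + -4 = -4, A[0][2] + B[2][1] = 2 + -5 = -3) = -4 (attained at k = 1)
  C[0][2] = min over k of (A[0][0] + B[0][2] = 4 + 5 = 9, A[0][1] + B[1][2] = 0 + -1 = -1, A[0][2] + B[2][2] = 2 + 8 = 10) = -1 (attained at k = 1)
  C[1][0] = min over k of (A[1][0] + B[0][0] = 2 + 10 = 12, A[1][1] + B[1][0] = 10 + 8 = 18, A[1][2] + B[2][0] = 7 + 8 = 15) = 12 (attained at k = 0)
  C[1][1] = min over k of (A[1][0] + B[0][1] = 2 + 1 = 3, A[1][1] + B[1][1] = 10 + -4 = 6, A[1][2] + B[2][1] = 7 + -5 = 2) = 2 (attained at k = 2)
  C[1][2] = min over k of (A[1][0] + B[0][2] = 2 + 5 = 7, A[1][1] + B[1][2] = 10 + -1 = 9, A[1][2] + B[2][2] = 7 + 8 = 15) = 7 (attained at k = 0)
  C[2][0] = min over k of (A[2][0] + B[0][0] = -3 + 10 = 7, A[2][1] + B[1][0] = 4 + 8 = 12, A[2][2] + B[2][0] = -2 + 8 = 6) = 6 (attained at k = 2)
  C[2][1] = min over k of (A[2][0] + B[0][1] = -3 + 1 = -2, A[2][1] + B[1][1] = 4 + -4 = 0, A[2][2] + B[2][1] = -2 + -5 = -7) = -7 (attained at k = 2)
  C[2][2] = min over k of (A[2][0] + B[0][2] = -3 + 5 = 2, A[2][1] + B[1][2] = 4 + -1 = 3, A[2][2] + B[2][2] = -2 + 8 = 6) = 2 (attained at k = 0)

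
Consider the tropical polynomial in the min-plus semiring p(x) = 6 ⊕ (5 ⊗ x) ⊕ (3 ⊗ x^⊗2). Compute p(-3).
p(-3) = -3

A tropical monomial a ⊗ x^⊗i evaluates to a + i · x. Evaluating each term at x = -3:
  Term 0 contributes 6 + 0 · -3 = 6
  Term 1 contributes 5 + 1 · -3 = 2
  Term 2 contributes 3 + 2 · -3 = -3
p(-3) = ⊕ of these = min[6, 2, -3] = -3.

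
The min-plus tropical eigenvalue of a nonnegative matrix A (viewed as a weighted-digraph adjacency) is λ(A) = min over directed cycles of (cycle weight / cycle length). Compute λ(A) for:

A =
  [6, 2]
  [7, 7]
λ(A) = 9/2

Enumerate directed cycles and compute their means (weight / length). Sample:
  cycle 0 → 0: weight = 6, length = 1, mean = 6/1 ≈ 6.000
  cycle 1 → 1: weight = 7, length = 1, mean = 7/1 ≈ 7.000
  cycle 0 → 1 → 0: weight = 9, length = 2, mean = 9/2 ≈ 4.500
  cycle 1 → 0 → 1: weight = 9, length = 2, mean = 9/2 ≈ 4.500
Minimum mean = 4.500, attained e.g. along the cycle 0 → 1 → 0 with weight 9 and length 2. So λ(A) = 9/2 = 9/2.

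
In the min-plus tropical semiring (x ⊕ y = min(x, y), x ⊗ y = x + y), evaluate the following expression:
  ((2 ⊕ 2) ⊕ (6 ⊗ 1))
((2 ⊕ 2) ⊕ (6 ⊗ 1)) = 2

Expand innermost to outermost. Recall ⊕ takes the minimum of its arguments and ⊗ takes their sum. Working out the expression ((2 ⊕ 2) ⊕ (6 ⊗ 1)) gives 2.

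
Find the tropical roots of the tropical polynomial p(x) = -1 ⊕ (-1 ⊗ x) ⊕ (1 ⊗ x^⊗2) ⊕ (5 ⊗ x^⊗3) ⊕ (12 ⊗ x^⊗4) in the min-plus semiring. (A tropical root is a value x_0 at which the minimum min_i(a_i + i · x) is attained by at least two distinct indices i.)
Roots: {-7, -4, -2, 0}

Each tropical root is a break point of the lower envelope of the lines y = a_i + i · x (there are 5 lines, with slopes 0, 1, ..., 4). Only the lines that attain the minimum somewhere contribute to roots; other lines are dominated. Here the surviving (envelope) indices are i = 4, i = 3, i = 2, i = 1, i = 0.
Intersections between consecutive envelope lines give the roots: for adjacent envelope indices i < j the intersection is x = (a_i − a_j) / (j − i). Reading off the sorted break points: {-7, -4, -2, 0}.
Verification: at each break x_0, at least two indices attain the minimum of min_i(a_i + i · x_0).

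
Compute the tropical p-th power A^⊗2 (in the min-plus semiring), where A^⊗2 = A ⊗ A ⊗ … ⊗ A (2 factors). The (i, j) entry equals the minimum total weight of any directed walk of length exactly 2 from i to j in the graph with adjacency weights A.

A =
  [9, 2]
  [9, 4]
A^⊗2 =
  [11, 6]
  [13, 8]

Each entry (A^⊗2)_ij equals the minimum over all length-2 walks i = v_0 → v_1 → … → v_2 = j of Σ_t A[v_t][v_{t+1}]. For example, for (i, j) = (0, 1) we minimise over 2 possible intermediate vertex sequences; the minimum is 6, attained along the walk 0 → 1 → 1.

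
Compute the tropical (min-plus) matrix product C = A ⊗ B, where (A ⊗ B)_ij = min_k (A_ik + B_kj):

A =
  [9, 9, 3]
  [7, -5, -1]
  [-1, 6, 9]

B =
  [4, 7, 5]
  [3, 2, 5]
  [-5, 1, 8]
A ⊗ B =
  [-2, 4, 11]
  [-6, -3, 0]
  [3, 6, 4]

Apply the min-plus product entry-by-entry:
  C[0][0] = min over k of (A[0][0] + B[0][0] = 9 + 4 = 13, A[0][1] + B[1][0] = 9 + 3 = 12, A[0][2] + B[2][0] = 3 + -5 = -2) = -2 (attained at k = 2)
  C[0][1] = min over k of (A[0][0] + B[0][1] = 9 + 7 = 16, A[0][1] + B[1][1] = 9 + 2 = 11, A[0][2] + B[2][1] = 3 + 1 = 4) = 4 (attained at k = 2)
  C[0][2] = min over k of (A[0][0] + B[0][2] = 9 + 5 = 14, A[0][1] + B[1][2] = 9 + 5 = 14, A[0][2] + B[2][2] = 3 + 8 = 11) = 11 (attained at k = 2)
  C[1][0] = min over k of (A[1][0] + B[0][0] = 7 + 4 = 11, A[1][1] + B[1][0] = -5 + 3 = -2, A[1][2] + B[2][0] = -1 + -5 = -6) = -6 (attained at k = 2)
  C[1][1] = min over k of (A[1][0] + B[0][1] = 7 + 7 = 14, A[1][1] + B[1][1] = -5 + 2 = -3, A[1][2] + B[2][1] = -1 + 1 = 0) = -3 (attained at k = 1)
  C[1][2] = min over k of (A[1][0] + B[0][2] = 7 + 5 = 12, A[1][1] + B[1][2] = -5 + 5 = 0, A[1][2] + B[2][2] = -1 + 8 = 7) = 0 (attained at k = 1)
  C[2][0] = min over k of (A[2][0] + B[0][0] = -1 + 4 = 3, A[2][1] + B[1][0] = 6 + 3 = 9, A[2][2] + B[2][0] = 9 + -5 = 4) = 3 (attained at k = 0)
  C[2][1] = min over k of (A[2][0] + B[0][1] = -1 + 7 = 6, A[2][1] + B[1][1] = 6 + 2 = 8, A[2][2] + B[2][1] = 9 + 1 = 10) = 6 (attained at k = 0)
  C[2][2] = min over k of (A[2][0] + B[0][2] = -1 + 5 = 4, A[2][1] + B[1][2] = 6 + 5 = 11, A[2][2] + B[2][2] = 9 + 8 = 17) = 4 (attained at k = 0)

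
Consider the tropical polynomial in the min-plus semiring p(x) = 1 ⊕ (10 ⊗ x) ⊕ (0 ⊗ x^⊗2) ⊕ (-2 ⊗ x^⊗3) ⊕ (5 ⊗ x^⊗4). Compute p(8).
p(8) = 1

A tropical monomial a ⊗ x^⊗i evaluates to a + i · x. Evaluating each term at x = 8:
  Term 0 contributes 1 + 0 · 8 = 1
  Term 1 contributes 10 + 1 · 8 = 18
  Term 2 contributes 0 + 2 · 8 = 16
  Term 3 contributes -2 + 3 · 8 = 22
  Term 4 contributes 5 + 4 · 8 = 37
p(8) = ⊕ of these = min[1, 18, 16, 22, 37] = 1.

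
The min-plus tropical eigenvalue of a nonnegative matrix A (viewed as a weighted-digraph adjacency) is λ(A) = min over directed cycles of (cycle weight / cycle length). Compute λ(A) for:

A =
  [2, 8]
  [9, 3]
λ(A) = 2

Enumerate directed cycles and compute their means (weight / length). Sample:
  cycle 0 → 0: weight = 2, length = 1, mean = 2/1 ≈ 2.000
  cycle 1 → 1: weight = 3, length = 1, mean = 3/1 ≈ 3.000
  cycle 0 → 1 → 0: weight = 17, length = 2, mean = 17/2 ≈ 8.500
  cycle 1 → 0 → 1: weight = 17, length = 2, mean = 17/2 ≈ 8.500
Minimum mean = 2.000, attained e.g. along the cycle 0 → 0 with weight 2 and length 1. So λ(A) = 2/1 = 2.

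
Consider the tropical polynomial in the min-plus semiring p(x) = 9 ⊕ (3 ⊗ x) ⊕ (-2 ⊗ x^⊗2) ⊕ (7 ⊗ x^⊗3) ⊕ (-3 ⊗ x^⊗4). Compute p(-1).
p(-1) = -7

A tropical monomial a ⊗ x^⊗i evaluates to a + i · x. Evaluating each term at x = -1:
  Term 0 contributes 9 + 0 · -1 = 9
  Term 1 contributes 3 + 1 · -1 = 2
  Term 2 contributes -2 + 2 · -1 = -4
  Term 3 contributes 7 + 3 · -1 = 4
  Term 4 contributes -3 + 4 · -1 = -7
p(-1) = ⊕ of these = min[9, 2, -4, 4, -7] = -7.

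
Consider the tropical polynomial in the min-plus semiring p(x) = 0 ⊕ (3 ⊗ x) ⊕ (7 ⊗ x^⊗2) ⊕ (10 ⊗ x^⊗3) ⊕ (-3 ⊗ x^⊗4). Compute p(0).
p(0) = -3

A tropical monomial a ⊗ x^⊗i evaluates to a + i · x. Evaluating each term at x = 0:
  Term 0 contributes 0 + 0 · 0 = 0
  Term 1 contributes 3 + 1 · 0 = 3
  Term 2 contributes 7 + 2 · 0 = 7
  Term 3 contributes 10 + 3 · 0 = 10
  Term 4 contributes -3 + 4 · 0 = -3
p(0) = ⊕ of these = min[0, 3, 7, 10, -3] = -3.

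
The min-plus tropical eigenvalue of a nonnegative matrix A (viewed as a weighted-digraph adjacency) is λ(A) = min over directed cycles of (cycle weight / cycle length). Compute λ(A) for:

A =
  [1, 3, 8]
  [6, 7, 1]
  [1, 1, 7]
λ(A) = 1

Enumerate directed cycles and compute their means (weight / length). Sample:
  cycle 0 → 0: weight = 1, length = 1, mean = 1/1 ≈ 1.000
  cycle 1 → 1: weight = 7, length = 1, mean = 7/1 ≈ 7.000
  cycle 2 → 2: weight = 7, length = 1, mean = 7/1 ≈ 7.000
  cycle 0 → 1 → 0: weight = 9, length = 2, mean = 9/2 ≈ 4.500
  cycle 0 → 2 → 0: weight = 9, length = 2, mean = 9/2 ≈ 4.500
  cycle 1 → 0 → 1: weight = 9, length = 2, mean = 9/2 ≈ 4.500
Minimum mean = 1.000, attained e.g. along the cycle 0 → 0 with weight 1 and length 1. So λ(A) = 1/1 = 1.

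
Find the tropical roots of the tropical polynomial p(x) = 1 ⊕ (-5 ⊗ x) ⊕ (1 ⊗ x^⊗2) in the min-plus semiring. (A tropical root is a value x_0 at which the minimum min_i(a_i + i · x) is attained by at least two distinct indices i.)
Roots: {-6, 6}

Each tropical root is a break point of the lower envelope of the lines y = a_i + i · x (there are 3 lines, with slopes 0, 1, ..., 2). Only the lines that attain the minimum somewhere contribute to roots; other lines are dominated. Here the surviving (envelope) indices are i = 2, i = 1, i = 0.
Intersections between consecutive envelope lines give the roots: for adjacent envelope indices i < j the intersection is x = (a_i − a_j) / (j − i). Reading off the sorted break points: {-6, 6}.
Verification: at each break x_0, at least two indices attain the minimum of min_i(a_i + i · x_0).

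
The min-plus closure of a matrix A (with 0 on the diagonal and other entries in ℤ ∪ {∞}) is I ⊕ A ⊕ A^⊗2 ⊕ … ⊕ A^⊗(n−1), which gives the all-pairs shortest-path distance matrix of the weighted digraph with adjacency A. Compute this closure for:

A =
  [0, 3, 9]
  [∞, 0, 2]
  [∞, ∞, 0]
Closure =
  [0, 3, 5]
  [∞, 0, 2]
  [∞, ∞, 0]

This is the Floyd-Warshall all-pairs shortest-path computation. For each intermediate vertex k = 0, 1, …, 2, update dist[i][j] ← min(dist[i][j], dist[i][k] + dist[k][j]). The final matrix gives, for each (i, j), the minimum total weight of any directed path from i to j (possibly empty when i = j).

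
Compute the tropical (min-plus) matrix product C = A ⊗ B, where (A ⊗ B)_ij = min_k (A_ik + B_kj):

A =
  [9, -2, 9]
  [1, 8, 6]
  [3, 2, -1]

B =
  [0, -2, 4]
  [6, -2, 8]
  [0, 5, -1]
A ⊗ B =
  [4, -4, 6]
  [1, -1, 5]
  [-1, 0, -2]

Apply the min-plus product entry-by-entry:
  C[0][0] = min over k of (A[0][0] + B[0][0] = 9 + 0 = 9, A[0][1] + B[1][0] = -2 + 6 = 4, A[0][2] + B[2][0] = 9 + 0 = 9) = 4 (attained at k = 1)
  C[0][1] = min over k of (A[0][0] + B[0][1] = 9 + -2 = 7, A[0][1] + B[1][1] = -2 + -2 = -4, A[0][2] + B[2][1] = 9 + 5 = 14) = -4 (attained at k = 1)
  C[0][2] = min over k of (A[0][0] + B[0][2] = 9 + 4 = 13, A[0][1] + B[1][2] = -2 + 8 = 6, A[0][2] + B[2][2] = 9 + -1 = 8) = 6 (attained at k = 1)
  C[1][0] = min over k of (A[1][0] + B[0][0] = 1 + 0 = 1, A[1][1] + B[1][0] = 8 + 6 = 14, A[1][2] + B[2][0] = 6 + 0 = 6) = 1 (attained at k = 0)
  C[1][1] = min over k of (A[1][0] + B[0][1] = 1 + -2 = -1, A[1][1] + B[1][1] = 8 + -2 = 6, A[1][2] + B[2][1] = 6 + 5 = 11) = -1 (attained at k = 0)
  C[1][2] = min over k of (A[1][0] + B[0][2] = 1 + 4 = 5, A[1][1] + B[1][2] = 8 + 8 = 16, A[1][2] + B[2][2] = 6 + -1 = 5) = 5 (attained at k = 0)
  C[2][0] = min over k of (A[2][0] + B[0][0] = 3 + 0 = 3, A[2][1] + B[1][0] = 2 + 6 = 8, A[2][2] + B[2][0] = -1 + 0 = -1) = -1 (attained at k = 2)
  C[2][1] = min over k of (A[2][0] + B[0][1] = 3 + -2 = 1, A[2][1] + B[1][1] = 2 + -2 = 0, A[2][2] + B[2][1] = -1 + 5 = 4) = 0 (attained at k = 1)
  C[2][2] = min over k of (A[2][0] + B[0][2] = 3 + 4 = 7, A[2][1] + B[1][2] = 2 + 8 = 10, A[2][2] + B[2][2] = -1 + -1 = -2) = -2 (attained at k = 2)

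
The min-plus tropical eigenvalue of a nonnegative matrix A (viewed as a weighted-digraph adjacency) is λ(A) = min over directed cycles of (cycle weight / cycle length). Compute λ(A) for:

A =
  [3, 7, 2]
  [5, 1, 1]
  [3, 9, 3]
λ(A) = 1

Enumerate directed cycles and compute their means (weight / length). Sample:
  cycle 0 → 0: weight = 3, length = 1, mean = 3/1 ≈ 3.000
  cycle 1 → 1: weight = 1, length = 1, mean = 1/1 ≈ 1.000
  cycle 2 → 2: weight = 3, length = 1, mean = 3/1 ≈ 3.000
  cycle 0 → 1 → 0: weight = 12, length = 2, mean = 12/2 ≈ 6.000
  cycle 0 → 2 → 0: weight = 5, length = 2, mean = 5/2 ≈ 2.500
  cycle 1 → 0 → 1: weight = 12, length = 2, mean = 12/2 ≈ 6.000
Minimum mean = 1.000, attained e.g. along the cycle 1 → 1 with weight 1 and length 1. So λ(A) = 1/1 = 1.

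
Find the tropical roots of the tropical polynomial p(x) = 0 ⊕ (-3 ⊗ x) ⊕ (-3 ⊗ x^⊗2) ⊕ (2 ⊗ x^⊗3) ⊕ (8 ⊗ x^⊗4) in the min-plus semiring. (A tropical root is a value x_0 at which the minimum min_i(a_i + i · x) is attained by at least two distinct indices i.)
Roots: {-6, -5, 0, 3}

Each tropical root is a break point of the lower envelope of the lines y = a_i + i · x (there are 5 lines, with slopes 0, 1, ..., 4). Only the lines that attain the minimum somewhere contribute to roots; other lines are dominated. Here the surviving (envelope) indices are i = 4, i = 3, i = 2, i = 1, i = 0.
Intersections between consecutive envelope lines give the roots: for adjacent envelope indices i < j the intersection is x = (a_i − a_j) / (j − i). Reading off the sorted break points: {-6, -5, 0, 3}.
Verification: at each break x_0, at least two indices attain the minimum of min_i(a_i + i · x_0).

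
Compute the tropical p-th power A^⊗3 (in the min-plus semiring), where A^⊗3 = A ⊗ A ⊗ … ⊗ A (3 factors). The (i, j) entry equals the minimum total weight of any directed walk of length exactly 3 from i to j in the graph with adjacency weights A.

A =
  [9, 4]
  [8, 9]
A^⊗3 =
  [21, 16]
  [20, 21]

Each entry (A^⊗3)_ij equals the minimum over all length-3 walks i = v_0 → v_1 → … → v_3 = j of Σ_t A[v_t][v_{t+1}]. For example, for (i, j) = (0, 1) we minimise over 4 possible intermediate vertex sequences; the minimum is 16, attained along the walk 0 → 1 → 0 → 1.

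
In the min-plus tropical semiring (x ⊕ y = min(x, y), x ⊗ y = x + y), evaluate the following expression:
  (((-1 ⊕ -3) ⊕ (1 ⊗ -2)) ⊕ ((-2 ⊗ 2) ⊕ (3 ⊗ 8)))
(((-1 ⊕ -3) ⊕ (1 ⊗ -2)) ⊕ ((-2 ⊗ 2) ⊕ (3 ⊗ 8))) = -3

Expand innermost to outermost. Recall ⊕ takes the minimum of its arguments and ⊗ takes their sum. Working out the expression (((-1 ⊕ -3) ⊕ (1 ⊗ -2)) ⊕ ((-2 ⊗ 2) ⊕ (3 ⊗ 8))) gives -3.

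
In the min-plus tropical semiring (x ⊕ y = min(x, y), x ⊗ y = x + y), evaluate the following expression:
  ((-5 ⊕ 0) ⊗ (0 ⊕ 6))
((-5 ⊕ 0) ⊗ (0 ⊕ 6)) = -5

Expand innermost to outermost. Recall ⊕ takes the minimum of its arguments and ⊗ takes their sum. Working out the expression ((-5 ⊕ 0) ⊗ (0 ⊕ 6)) gives -5.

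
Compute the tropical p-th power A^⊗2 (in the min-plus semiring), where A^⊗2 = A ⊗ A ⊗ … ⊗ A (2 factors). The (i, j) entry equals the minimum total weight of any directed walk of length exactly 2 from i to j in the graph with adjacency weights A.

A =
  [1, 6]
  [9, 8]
A^⊗2 =
  [2, 7]
  [10, 15]

Each entry (A^⊗2)_ij equals the minimum over all length-2 walks i = v_0 → v_1 → … → v_2 = j of Σ_t A[v_t][v_{t+1}]. For example, for (i, j) = (0, 1) we minimise over 2 possible intermediate vertex sequences; the minimum is 7, attained along the walk 0 → 0 → 1.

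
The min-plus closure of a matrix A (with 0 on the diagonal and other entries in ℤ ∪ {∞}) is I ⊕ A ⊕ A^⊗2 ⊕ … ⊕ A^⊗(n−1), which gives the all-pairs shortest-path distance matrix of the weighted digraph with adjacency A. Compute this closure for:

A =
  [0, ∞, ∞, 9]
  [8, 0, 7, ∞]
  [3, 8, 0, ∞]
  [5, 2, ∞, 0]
Closure =
  [0, 11, 18, 9]
  [8, 0, 7, 17]
  [3, 8, 0, 12]
  [5, 2, 9, 0]

This is the Floyd-Warshall all-pairs shortest-path computation. For each intermediate vertex k = 0, 1, …, 3, update dist[i][j] ← min(dist[i][j], dist[i][k] + dist[k][j]). The final matrix gives, for each (i, j), the minimum total weight of any directed path from i to j (possibly empty when i = j).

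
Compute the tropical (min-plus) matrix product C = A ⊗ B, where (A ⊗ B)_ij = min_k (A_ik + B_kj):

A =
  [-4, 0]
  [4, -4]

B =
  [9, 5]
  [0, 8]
A ⊗ B =
  [0, 1]
  [-4, 4]

Apply the min-plus product entry-by-entry:
  C[0][0] = min over k of (A[0][0] + B[0][0] = -4 + 9 = 5, A[0][1] + B[1][0] = 0 + 0 = 0) = 0 (attained at k = 1)
  C[0][1] = min over k of (A[0][0] + B[0][1] = -4 + 5 = 1, A[0][1] + B[1][1] = 0 + 8 = 8) = 1 (attained at k = 0)
  C[1][0] = min over k of (A[1][0] + B[0][0] = 4 + 9 = 13, A[1][1] + B[1][0] = -4 + 0 = -4) = -4 (attained at k = 1)
  C[1][1] = min over k of (A[1][0] + B[0][1] = 4 + 5 = 9, A[1][1] + B[1][1] = -4 + 8 = 4) = 4 (attained at k = 1)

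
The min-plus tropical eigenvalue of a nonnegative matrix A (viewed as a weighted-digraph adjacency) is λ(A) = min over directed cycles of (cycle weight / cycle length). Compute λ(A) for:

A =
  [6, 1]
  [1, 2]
λ(A) = 1

Enumerate directed cycles and compute their means (weight / length). Sample:
  cycle 0 → 0: weight = 6, length = 1, mean = 6/1 ≈ 6.000
  cycle 1 → 1: weight = 2, length = 1, mean = 2/1 ≈ 2.000
  cycle 0 → 1 → 0: weight = 2, length = 2, mean = 2/2 ≈ 1.000
  cycle 1 → 0 → 1: weight = 2, length = 2, mean = 2/2 ≈ 1.000
Minimum mean = 1.000, attained e.g. along the cycle 0 → 1 → 0 with weight 2 and length 2. So λ(A) = 2/2 = 1.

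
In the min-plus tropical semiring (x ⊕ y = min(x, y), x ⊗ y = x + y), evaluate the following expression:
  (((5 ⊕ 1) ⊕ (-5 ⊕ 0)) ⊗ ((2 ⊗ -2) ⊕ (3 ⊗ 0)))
(((5 ⊕ 1) ⊕ (-5 ⊕ 0)) ⊗ ((2 ⊗ -2) ⊕ (3 ⊗ 0))) = -5

Expand innermost to outermost. Recall ⊕ takes the minimum of its arguments and ⊗ takes their sum. Working out the expression (((5 ⊕ 1) ⊕ (-5 ⊕ 0)) ⊗ ((2 ⊗ -2) ⊕ (3 ⊗ 0))) gives -5.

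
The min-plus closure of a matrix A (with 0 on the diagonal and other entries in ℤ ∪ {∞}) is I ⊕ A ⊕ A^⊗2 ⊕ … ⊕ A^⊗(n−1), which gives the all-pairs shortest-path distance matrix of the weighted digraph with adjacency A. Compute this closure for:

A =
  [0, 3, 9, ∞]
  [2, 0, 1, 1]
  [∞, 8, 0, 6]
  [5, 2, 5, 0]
Closure =
  [0, 3, 4, 4]
  [2, 0, 1, 1]
  [10, 8, 0, 6]
  [4, 2, 3, 0]

This is the Floyd-Warshall all-pairs shortest-path computation. For each intermediate vertex k = 0, 1, …, 3, update dist[i][j] ← min(dist[i][j], dist[i][k] + dist[k][j]). The final matrix gives, for each (i, j), the minimum total weight of any directed path from i to j (possibly empty when i = j).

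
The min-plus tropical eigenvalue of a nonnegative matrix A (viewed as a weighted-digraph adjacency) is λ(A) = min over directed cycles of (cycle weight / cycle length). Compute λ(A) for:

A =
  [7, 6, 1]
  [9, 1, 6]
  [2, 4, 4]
λ(A) = 1

Enumerate directed cycles and compute their means (weight / length). Sample:
  cycle 0 → 0: weight = 7, length = 1, mean = 7/1 ≈ 7.000
  cycle 1 → 1: weight = 1, length = 1, mean = 1/1 ≈ 1.000
  cycle 2 → 2: weight = 4, length = 1, mean = 4/1 ≈ 4.000
  cycle 0 → 1 → 0: weight = 15, length = 2, mean = 15/2 ≈ 7.500
  cycle 0 → 2 → 0: weight = 3, length = 2, mean = 3/2 ≈ 1.500
  cycle 1 → 0 → 1: weight = 15, length = 2, mean = 15/2 ≈ 7.500
Minimum mean = 1.000, attained e.g. along the cycle 1 → 1 with weight 1 and length 1. So λ(A) = 1/1 = 1.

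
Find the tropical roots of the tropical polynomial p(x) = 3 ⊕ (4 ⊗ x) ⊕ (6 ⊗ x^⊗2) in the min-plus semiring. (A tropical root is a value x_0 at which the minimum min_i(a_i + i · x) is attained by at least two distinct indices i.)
Roots: {-2, -1}

Each tropical root is a break point of the lower envelope of the lines y = a_i + i · x (there are 3 lines, with slopes 0, 1, ..., 2). Only the lines that attain the minimum somewhere contribute to roots; other lines are dominated. Here the surviving (envelope) indices are i = 2, i = 1, i = 0.
Intersections between consecutive envelope lines give the roots: for adjacent envelope indices i < j the intersection is x = (a_i − a_j) / (j − i). Reading off the sorted break points: {-2, -1}.
Verification: at each break x_0, at least two indices attain the minimum of min_i(a_i + i · x_0).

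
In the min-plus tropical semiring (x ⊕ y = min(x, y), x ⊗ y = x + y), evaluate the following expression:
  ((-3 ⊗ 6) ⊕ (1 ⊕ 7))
((-3 ⊗ 6) ⊕ (1 ⊕ 7)) = 1

Expand innermost to outermost. Recall ⊕ takes the minimum of its arguments and ⊗ takes their sum. Working out the expression ((-3 ⊗ 6) ⊕ (1 ⊕ 7)) gives 1.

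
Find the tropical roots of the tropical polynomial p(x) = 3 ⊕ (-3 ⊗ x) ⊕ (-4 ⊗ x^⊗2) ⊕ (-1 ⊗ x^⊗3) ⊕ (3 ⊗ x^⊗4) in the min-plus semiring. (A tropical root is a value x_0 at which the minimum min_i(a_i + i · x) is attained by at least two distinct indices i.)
Roots: {-4, -3, 1, 6}

Each tropical root is a break point of the lower envelope of the lines y = a_i + i · x (there are 5 lines, with slopes 0, 1, ..., 4). Only the lines that attain the minimum somewhere contribute to roots; other lines are dominated. Here the surviving (envelope) indices are i = 4, i = 3, i = 2, i = 1, i = 0.
Intersections between consecutive envelope lines give the roots: for adjacent envelope indices i < j the intersection is x = (a_i − a_j) / (j − i). Reading off the sorted break points: {-4, -3, 1, 6}.
Verification: at each break x_0, at least two indices attain the minimum of min_i(a_i + i · x_0).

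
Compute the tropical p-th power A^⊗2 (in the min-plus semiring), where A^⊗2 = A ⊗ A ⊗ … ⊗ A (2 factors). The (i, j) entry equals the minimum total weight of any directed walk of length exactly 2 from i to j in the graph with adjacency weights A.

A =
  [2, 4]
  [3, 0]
A^⊗2 =
  [4, 4]
  [3, 0]

Each entry (A^⊗2)_ij equals the minimum over all length-2 walks i = v_0 → v_1 → … → v_2 = j of Σ_t A[v_t][v_{t+1}]. For example, for (i, j) = (0, 1) we minimise over 2 possible intermediate vertex sequences; the minimum is 4, attained along the walk 0 → 1 → 1.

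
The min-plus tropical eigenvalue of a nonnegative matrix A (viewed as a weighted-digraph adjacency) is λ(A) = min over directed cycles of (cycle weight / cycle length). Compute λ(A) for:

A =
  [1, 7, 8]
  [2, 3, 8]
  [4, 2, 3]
λ(A) = 1

Enumerate directed cycles and compute their means (weight / length). Sample:
  cycle 0 → 0: weight = 1, length = 1, mean = 1/1 ≈ 1.000
  cycle 1 → 1: weight = 3, length = 1, mean = 3/1 ≈ 3.000
  cycle 2 → 2: weight = 3, length = 1, mean = 3/1 ≈ 3.000
  cycle 0 → 1 → 0: weight = 9, length = 2, mean = 9/2 ≈ 4.500
  cycle 0 → 2 → 0: weight = 12, length = 2, mean = 12/2 ≈ 6.000
  cycle 1 → 0 → 1: weight = 9, length = 2, mean = 9/2 ≈ 4.500
Minimum mean = 1.000, attained e.g. along the cycle 0 → 0 with weight 1 and length 1. So λ(A) = 1/1 = 1.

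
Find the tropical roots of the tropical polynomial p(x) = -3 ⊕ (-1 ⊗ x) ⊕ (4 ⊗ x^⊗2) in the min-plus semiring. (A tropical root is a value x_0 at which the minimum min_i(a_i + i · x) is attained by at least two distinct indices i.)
Roots: {-5, -2}

Each tropical root is a break point of the lower envelope of the lines y = a_i + i · x (there are 3 lines, with slopes 0, 1, ..., 2). Only the lines that attain the minimum somewhere contribute to roots; other lines are dominated. Here the surviving (envelope) indices are i = 2, i = 1, i = 0.
Intersections between consecutive envelope lines give the roots: for adjacent envelope indices i < j the intersection is x = (a_i − a_j) / (j − i). Reading off the sorted break points: {-5, -2}.
Verification: at each break x_0, at least two indices attain the minimum of min_i(a_i + i · x_0).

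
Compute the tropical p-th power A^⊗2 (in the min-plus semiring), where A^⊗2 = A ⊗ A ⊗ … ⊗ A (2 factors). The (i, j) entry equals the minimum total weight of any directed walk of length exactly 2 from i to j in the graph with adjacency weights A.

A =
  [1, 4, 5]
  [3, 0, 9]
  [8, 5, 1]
A^⊗2 =
  [2, 4, 6]
  [3, 0, 8]
  [8, 5, 2]

Each entry (A^⊗2)_ij equals the minimum over all length-2 walks i = v_0 → v_1 → … → v_2 = j of Σ_t A[v_t][v_{t+1}]. For example, for (i, j) = (0, 2) we minimise over 3 possible intermediate vertex sequences; the minimum is 6, attained along the walk 0 → 0 → 2.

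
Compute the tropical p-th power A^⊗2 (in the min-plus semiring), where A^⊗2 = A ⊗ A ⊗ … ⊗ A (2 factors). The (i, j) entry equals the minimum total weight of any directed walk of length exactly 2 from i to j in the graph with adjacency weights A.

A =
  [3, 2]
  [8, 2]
A^⊗2 =
  [6, 4]
  [10, 4]

Each entry (A^⊗2)_ij equals the minimum over all length-2 walks i = v_0 → v_1 → … → v_2 = j of Σ_t A[v_t][v_{t+1}]. For example, for (i, j) = (0, 1) we minimise over 2 possible intermediate vertex sequences; the minimum is 4, attained along the walk 0 → 1 → 1.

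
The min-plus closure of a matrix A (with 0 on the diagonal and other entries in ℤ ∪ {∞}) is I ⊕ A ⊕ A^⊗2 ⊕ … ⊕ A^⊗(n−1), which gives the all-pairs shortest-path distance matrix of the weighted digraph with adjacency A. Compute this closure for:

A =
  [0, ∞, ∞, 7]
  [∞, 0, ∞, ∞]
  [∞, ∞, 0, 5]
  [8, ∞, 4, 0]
Closure =
  [0, ∞, 11, 7]
  [∞, 0, ∞, ∞]
  [13, ∞, 0, 5]
  [8, ∞, 4, 0]

This is the Floyd-Warshall all-pairs shortest-path computation. For each intermediate vertex k = 0, 1, …, 3, update dist[i][j] ← min(dist[i][j], dist[i][k] + dist[k][j]). The final matrix gives, for each (i, j), the minimum total weight of any directed path from i to j (possibly empty when i = j).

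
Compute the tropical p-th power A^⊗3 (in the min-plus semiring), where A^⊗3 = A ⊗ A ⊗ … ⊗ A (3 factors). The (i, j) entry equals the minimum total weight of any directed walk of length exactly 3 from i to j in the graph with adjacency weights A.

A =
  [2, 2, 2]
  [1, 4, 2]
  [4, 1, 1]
A^⊗3 =
  [4, 4, 4]
  [4, 4, 4]
  [3, 3, 3]

Each entry (A^⊗3)_ij equals the minimum over all length-3 walks i = v_0 → v_1 → … → v_3 = j of Σ_t A[v_t][v_{t+1}]. For example, for (i, j) = (0, 2) we minimise over 9 possible intermediate vertex sequences; the minimum is 4, attained along the walk 0 → 2 → 2 → 2.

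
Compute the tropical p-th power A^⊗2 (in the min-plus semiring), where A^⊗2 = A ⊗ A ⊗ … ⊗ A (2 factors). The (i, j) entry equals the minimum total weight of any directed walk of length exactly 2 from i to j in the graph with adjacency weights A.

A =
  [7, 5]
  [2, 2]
A^⊗2 =
  [7, 7]
  [4, 4]

Each entry (A^⊗2)_ij equals the minimum over all length-2 walks i = v_0 → v_1 → … → v_2 = j of Σ_t A[v_t][v_{t+1}]. For example, for (i, j) = (0, 1) we minimise over 2 possible intermediate vertex sequences; the minimum is 7, attained along the walk 0 → 1 → 1.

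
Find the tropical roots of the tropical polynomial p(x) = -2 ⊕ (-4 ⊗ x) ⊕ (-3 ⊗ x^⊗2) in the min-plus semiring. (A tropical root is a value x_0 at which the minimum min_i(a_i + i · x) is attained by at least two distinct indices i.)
Roots: {-1, 2}

Each tropical root is a break point of the lower envelope of the lines y = a_i + i · x (there are 3 lines, with slopes 0, 1, ..., 2). Only the lines that attain the minimum somewhere contribute to roots; other lines are dominated. Here the surviving (envelope) indices are i = 2, i = 1, i = 0.
Intersections between consecutive envelope lines give the roots: for adjacent envelope indices i < j the intersection is x = (a_i − a_j) / (j − i). Reading off the sorted break points: {-1, 2}.
Verification: at each break x_0, at least two indices attain the minimum of min_i(a_i + i · x_0).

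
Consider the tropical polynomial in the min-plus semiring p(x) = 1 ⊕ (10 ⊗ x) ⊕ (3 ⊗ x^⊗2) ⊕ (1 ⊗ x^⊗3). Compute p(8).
p(8) = 1

A tropical monomial a ⊗ x^⊗i evaluates to a + i · x. Evaluating each term at x = 8:
  Term 0 contributes 1 + 0 · 8 = 1
  Term 1 contributes 10 + 1 · 8 = 18
  Term 2 contributes 3 + 2 · 8 = 19
  Term 3 contributes 1 + 3 · 8 = 25
p(8) = ⊕ of these = min[1, 18, 19, 25] = 1.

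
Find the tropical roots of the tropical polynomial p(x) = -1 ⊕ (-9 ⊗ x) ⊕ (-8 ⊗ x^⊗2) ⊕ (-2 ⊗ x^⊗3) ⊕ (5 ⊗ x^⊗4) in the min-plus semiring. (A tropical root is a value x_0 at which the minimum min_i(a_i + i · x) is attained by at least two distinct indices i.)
Roots: {-7, -6, -1, 8}

Each tropical root is a break point of the lower envelope of the lines y = a_i + i · x (there are 5 lines, with slopes 0, 1, ..., 4). Only the lines that attain the minimum somewhere contribute to roots; other lines are dominated. Here the surviving (envelope) indices are i = 4, i = 3, i = 2, i = 1, i = 0.
Intersections between consecutive envelope lines give the roots: for adjacent envelope indices i < j the intersection is x = (a_i − a_j) / (j − i). Reading off the sorted break points: {-7, -6, -1, 8}.
Verification: at each break x_0, at least two indices attain the minimum of min_i(a_i + i · x_0).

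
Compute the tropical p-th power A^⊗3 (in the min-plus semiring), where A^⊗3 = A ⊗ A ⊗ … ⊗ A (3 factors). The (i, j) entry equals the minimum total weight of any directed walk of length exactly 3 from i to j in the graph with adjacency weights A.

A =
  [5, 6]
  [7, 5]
A^⊗3 =
  [15, 16]
  [17, 15]

Each entry (A^⊗3)_ij equals the minimum over all length-3 walks i = v_0 → v_1 → … → v_3 = j of Σ_t A[v_t][v_{t+1}]. For example, for (i, j) = (0, 1) we minimise over 4 possible intermediate vertex sequences; the minimum is 16, attained along the walk 0 → 0 → 0 → 1.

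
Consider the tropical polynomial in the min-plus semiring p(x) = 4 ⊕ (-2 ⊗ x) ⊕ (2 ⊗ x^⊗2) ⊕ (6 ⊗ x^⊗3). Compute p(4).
p(4) = 2

A tropical monomial a ⊗ x^⊗i evaluates to a + i · x. Evaluating each term at x = 4:
  Term 0 contributes 4 + 0 · 4 = 4
  Term 1 contributes -2 + 1 · 4 = 2
  Term 2 contributes 2 + 2 · 4 = 10
  Term 3 contributes 6 + 3 · 4 = 18
p(4) = ⊕ of these = min[4, 2, 10, 18] = 2.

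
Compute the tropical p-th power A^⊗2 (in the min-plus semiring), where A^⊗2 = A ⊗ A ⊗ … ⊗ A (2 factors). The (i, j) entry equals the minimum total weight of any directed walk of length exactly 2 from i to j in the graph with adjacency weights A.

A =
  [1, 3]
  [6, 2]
A^⊗2 =
  [2, 4]
  [7, 4]

Each entry (A^⊗2)_ij equals the minimum over all length-2 walks i = v_0 → v_1 → … → v_2 = j of Σ_t A[v_t][v_{t+1}]. For example, for (i, j) = (0, 1) we minimise over 2 possible intermediate vertex sequences; the minimum is 4, attained along the walk 0 → 0 → 1.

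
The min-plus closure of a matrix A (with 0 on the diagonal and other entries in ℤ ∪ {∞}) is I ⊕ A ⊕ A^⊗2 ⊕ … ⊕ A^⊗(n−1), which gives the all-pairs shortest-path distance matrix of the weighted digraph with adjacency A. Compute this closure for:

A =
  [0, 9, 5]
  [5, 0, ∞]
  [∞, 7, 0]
Closure =
  [0, 9, 5]
  [5, 0, 10]
  [12, 7, 0]

This is the Floyd-Warshall all-pairs shortest-path computation. For each intermediate vertex k = 0, 1, …, 2, update dist[i][j] ← min(dist[i][j], dist[i][k] + dist[k][j]). The final matrix gives, for each (i, j), the minimum total weight of any directed path from i to j (possibly empty when i = j).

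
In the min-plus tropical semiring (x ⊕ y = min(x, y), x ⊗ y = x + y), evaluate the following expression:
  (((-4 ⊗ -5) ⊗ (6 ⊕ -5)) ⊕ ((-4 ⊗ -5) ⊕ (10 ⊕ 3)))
(((-4 ⊗ -5) ⊗ (6 ⊕ -5)) ⊕ ((-4 ⊗ -5) ⊕ (10 ⊕ 3))) = -14

Expand innermost to outermost. Recall ⊕ takes the minimum of its arguments and ⊗ takes their sum. Working out the expression (((-4 ⊗ -5) ⊗ (6 ⊕ -5)) ⊕ ((-4 ⊗ -5) ⊕ (10 ⊕ 3))) gives -14.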